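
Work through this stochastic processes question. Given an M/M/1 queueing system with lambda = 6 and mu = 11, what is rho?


rho = lambda/mu
= 6/11
= 0.5455

0.5455


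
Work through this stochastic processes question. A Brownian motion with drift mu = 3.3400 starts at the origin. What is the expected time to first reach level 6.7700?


Expected first passage time = a/mu
= 6.7700/3.3400
= 2.0269

2.0269


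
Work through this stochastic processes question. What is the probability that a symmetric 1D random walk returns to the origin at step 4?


P(S(4) = 0) = C(4,2) / 4^2
= 6 / 16
= 0.3750

0.3750


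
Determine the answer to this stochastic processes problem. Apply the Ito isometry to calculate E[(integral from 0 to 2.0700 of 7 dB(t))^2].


By Ito isometry: E[(int f dB)^2] = int f^2 dt
= 7^2 * 2.0700
= 49 * 2.0700 = 101.4300

101.4300


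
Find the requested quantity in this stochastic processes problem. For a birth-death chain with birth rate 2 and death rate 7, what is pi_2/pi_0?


For birth-death process, pi_n/pi_0 = (lambda/mu)^n
= (2/7)^2
= 0.0816

0.0816


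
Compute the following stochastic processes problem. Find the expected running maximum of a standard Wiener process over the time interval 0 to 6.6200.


E(max B(s)) = sqrt(2t/pi)
= sqrt(2*6.6200/pi)
= sqrt(4.2144)
= 2.0529

2.0529


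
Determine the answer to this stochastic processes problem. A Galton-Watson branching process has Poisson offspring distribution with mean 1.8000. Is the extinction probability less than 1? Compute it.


Since mu = 1.8000 > 1, extinction prob q < 1.
Solve s = exp(mu*(s-1)) iteratively.
q = 0.2676

0.2676


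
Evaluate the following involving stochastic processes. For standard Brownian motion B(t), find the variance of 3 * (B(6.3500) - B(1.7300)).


Var(alpha*(B(t)-B(s))) = alpha^2 * (t-s)
= 3^2 * (6.3500 - 1.7300)
= 9 * 4.6200
= 41.5800

41.5800


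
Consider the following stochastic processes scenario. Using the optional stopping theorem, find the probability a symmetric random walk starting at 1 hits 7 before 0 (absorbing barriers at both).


By optional stopping theorem: E(M at tau) = M(0) = 1
P(hit 7)*7 + P(hit 0)*0 = 1
P(hit 7) = (1 - 0)/(7 - 0) = 1/7 = 0.1429

0.1429


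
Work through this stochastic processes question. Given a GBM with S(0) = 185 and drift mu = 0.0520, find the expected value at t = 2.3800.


E[S(t)] = S(0) * exp(mu * t)
= 185 * exp(0.0520 * 2.3800)
= 185 * 1.1317
= 209.3727

209.3727


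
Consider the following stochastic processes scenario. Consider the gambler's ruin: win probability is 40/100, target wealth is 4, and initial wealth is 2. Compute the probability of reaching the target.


Gambler's ruin formula:
r = q/p = 0.6000/0.4000 = 1.5000
P(win) = (1 - r^i)/(1 - r^N)
= (1 - 1.5000^2)/(1 - 1.5000^4)
= 0.3077

0.3077


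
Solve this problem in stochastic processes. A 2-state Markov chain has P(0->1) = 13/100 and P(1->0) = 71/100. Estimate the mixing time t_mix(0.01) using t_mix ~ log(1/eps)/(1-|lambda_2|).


lambda_2 = |1 - p01 - p10| = |1 - 0.1300 - 0.7100| = 0.1600
t_mix ~ log(1/eps)/(1 - |lambda_2|)
= log(100)/(1 - 0.1600) = 4.6052/0.8400
= 5.4823

5.4823


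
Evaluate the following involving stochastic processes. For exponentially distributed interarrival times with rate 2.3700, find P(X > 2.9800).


P(X > t) = exp(-lambda * t)
= exp(-2.3700 * 2.9800)
= exp(-7.0626) = 8.5655e-04

8.5655e-04


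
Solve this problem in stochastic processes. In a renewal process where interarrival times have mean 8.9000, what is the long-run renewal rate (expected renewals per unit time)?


Long-run renewal rate = 1/E(X)
= 1/8.9000
= 0.1124

0.1124


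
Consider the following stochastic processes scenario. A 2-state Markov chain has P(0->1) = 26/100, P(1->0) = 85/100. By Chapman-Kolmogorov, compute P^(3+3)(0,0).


P^6 = P^3 * P^3
Computing via matrix multiplication of the transition matrix.
Entry (0,0) of P^6 = 0.7658

0.7658


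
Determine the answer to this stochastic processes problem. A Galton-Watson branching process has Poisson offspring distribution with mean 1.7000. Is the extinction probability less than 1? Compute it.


Since mu = 1.7000 > 1, extinction prob q < 1.
Solve s = exp(mu*(s-1)) iteratively.
q = 0.3088

0.3088


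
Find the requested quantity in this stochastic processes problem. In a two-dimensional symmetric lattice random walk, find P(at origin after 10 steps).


P = C(10,5)^2 / 4^10
= 252^2 / 1048576
= 63504 / 1048576
= 0.0606

0.0606


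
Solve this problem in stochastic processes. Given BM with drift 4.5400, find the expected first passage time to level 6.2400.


Expected first passage time = a/mu
= 6.2400/4.5400
= 1.3744

1.3744


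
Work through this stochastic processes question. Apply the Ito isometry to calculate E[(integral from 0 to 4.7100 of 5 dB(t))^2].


By Ito isometry: E[(int f dB)^2] = int f^2 dt
= 5^2 * 4.7100
= 25 * 4.7100 = 117.7500

117.7500


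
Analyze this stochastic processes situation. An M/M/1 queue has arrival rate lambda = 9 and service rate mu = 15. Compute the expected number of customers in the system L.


rho = 9/15 = 0.6000
L = rho/(1-rho)
= 0.6000/0.4000
= 1.5000

1.5000


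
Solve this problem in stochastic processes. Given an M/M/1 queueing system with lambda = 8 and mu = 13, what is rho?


rho = lambda/mu
= 8/13
= 0.6154

0.6154


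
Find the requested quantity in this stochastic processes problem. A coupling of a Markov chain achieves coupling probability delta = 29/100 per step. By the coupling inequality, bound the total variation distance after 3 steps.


TV distance bound <= (1-delta)^n
= (1 - 0.2900)^3
= 0.7100^3
= 0.3579

0.3579


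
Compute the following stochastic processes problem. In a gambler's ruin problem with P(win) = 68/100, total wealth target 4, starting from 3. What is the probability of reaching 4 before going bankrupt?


Gambler's ruin formula:
r = q/p = 0.3200/0.6800 = 0.4706
P(win) = (1 - r^i)/(1 - r^N)
= (1 - 0.4706^3)/(1 - 0.4706^4)
= 0.9420

0.9420


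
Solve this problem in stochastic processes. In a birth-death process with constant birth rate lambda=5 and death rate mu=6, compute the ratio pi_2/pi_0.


For birth-death process, pi_n/pi_0 = (lambda/mu)^n
= (5/6)^2
= 0.6944

0.6944


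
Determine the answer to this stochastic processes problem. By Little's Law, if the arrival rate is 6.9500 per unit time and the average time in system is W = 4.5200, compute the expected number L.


Little's Law: L = lambda * W
= 6.9500 * 4.5200
= 31.4140

31.4140


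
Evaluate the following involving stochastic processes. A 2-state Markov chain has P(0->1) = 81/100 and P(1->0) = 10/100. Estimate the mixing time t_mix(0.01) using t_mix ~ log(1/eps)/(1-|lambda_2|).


lambda_2 = |1 - p01 - p10| = |1 - 0.8100 - 0.1000| = 0.0900
t_mix ~ log(1/eps)/(1 - |lambda_2|)
= log(100)/(1 - 0.0900) = 4.6052/0.9100
= 5.0606

5.0606


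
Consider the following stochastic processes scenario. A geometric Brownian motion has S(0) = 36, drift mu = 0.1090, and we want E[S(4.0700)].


E[S(t)] = S(0) * exp(mu * t)
= 36 * exp(0.1090 * 4.0700)
= 36 * 1.5584
= 56.1007

56.1007


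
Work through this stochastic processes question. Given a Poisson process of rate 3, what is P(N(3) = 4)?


P(N(t)=k) = (lambda*t)^k * exp(-lambda*t) / k!
lambda*t = 9
= 9^4 * exp(-9) / 4!
= 6561 * 1.2341e-04 / 24
= 0.0337

0.0337


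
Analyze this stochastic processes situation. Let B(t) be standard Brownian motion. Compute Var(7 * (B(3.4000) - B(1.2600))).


Var(alpha*(B(t)-B(s))) = alpha^2 * (t-s)
= 7^2 * (3.4000 - 1.2600)
= 49 * 2.1400
= 104.8600

104.8600


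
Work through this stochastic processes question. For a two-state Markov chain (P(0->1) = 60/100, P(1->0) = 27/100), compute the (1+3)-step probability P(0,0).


P^4 = P^1 * P^3
Computing via matrix multiplication of the transition matrix.
Entry (0,0) of P^4 = 0.3105

0.3105


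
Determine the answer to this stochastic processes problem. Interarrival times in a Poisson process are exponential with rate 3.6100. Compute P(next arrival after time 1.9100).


P(X > t) = exp(-lambda * t)
= exp(-3.6100 * 1.9100)
= exp(-6.8951) = 0.0010

0.0010


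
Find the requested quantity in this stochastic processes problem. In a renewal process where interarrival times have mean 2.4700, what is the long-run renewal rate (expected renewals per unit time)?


Long-run renewal rate = 1/E(X)
= 1/2.4700
= 0.4049

0.4049


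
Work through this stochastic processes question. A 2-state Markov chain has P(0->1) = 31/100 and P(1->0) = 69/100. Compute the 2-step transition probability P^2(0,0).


Computing P^2 by matrix multiplication.
P = [[0.6900, 0.3100], [0.6900, 0.3100]]
After raising P to the power 2:
P^2(0,0) = 0.6900

0.6900


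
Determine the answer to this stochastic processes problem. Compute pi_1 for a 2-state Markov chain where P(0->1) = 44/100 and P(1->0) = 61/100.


Stationary distribution: pi_0 = p10/(p01+p10), pi_1 = p01/(p01+p10)
p01 = 0.4400, p10 = 0.6100
pi_1 = 0.4190

0.4190


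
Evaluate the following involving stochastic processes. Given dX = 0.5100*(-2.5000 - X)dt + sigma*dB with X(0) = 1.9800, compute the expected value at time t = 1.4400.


E[X(t)] = mu + (X(0) - mu)*exp(-theta*t)
= -2.5000 + (1.9800 - -2.5000)*exp(-0.5100*1.4400)
= -2.5000 + 4.4800 * 0.4798
= -0.3505

-0.3505


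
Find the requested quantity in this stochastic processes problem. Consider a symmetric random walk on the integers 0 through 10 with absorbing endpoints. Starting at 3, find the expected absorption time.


For symmetric RW on 0,...,N with absorbing barriers, E(i) = i*(N-i)
E(3) = 3 * 7 = 21

21


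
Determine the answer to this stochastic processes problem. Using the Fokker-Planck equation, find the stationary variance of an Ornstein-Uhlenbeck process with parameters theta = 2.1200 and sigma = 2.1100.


Stationary variance = sigma^2 / (2*theta)
= 2.1100^2 / (2*2.1200)
= 4.4521 / 4.2400
= 1.0500

1.0500


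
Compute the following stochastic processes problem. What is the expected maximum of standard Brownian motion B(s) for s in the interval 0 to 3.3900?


E(max B(s)) = sqrt(2t/pi)
= sqrt(2*3.3900/pi)
= sqrt(2.1581)
= 1.4691

1.4691


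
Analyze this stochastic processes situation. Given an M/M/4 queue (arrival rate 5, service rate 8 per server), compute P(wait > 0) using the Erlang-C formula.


a = lambda/mu = 0.6250
rho = a/c = 0.1562
Erlang-C formula applied:
C(c,a) = 0.0040

0.0040


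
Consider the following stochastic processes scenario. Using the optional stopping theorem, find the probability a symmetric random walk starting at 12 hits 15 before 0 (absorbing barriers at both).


By optional stopping theorem: E(M at tau) = M(0) = 12
P(hit 15)*15 + P(hit 0)*0 = 12
P(hit 15) = (12 - 0)/(15 - 0) = 4/5 = 0.8000

0.8000


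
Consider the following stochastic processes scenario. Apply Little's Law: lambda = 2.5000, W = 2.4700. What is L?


Little's Law: L = lambda * W
= 2.5000 * 2.4700
= 6.1750

6.1750


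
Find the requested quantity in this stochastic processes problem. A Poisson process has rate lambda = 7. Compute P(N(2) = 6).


P(N(t)=k) = (lambda*t)^k * exp(-lambda*t) / k!
lambda*t = 14
= 14^6 * exp(-14) / 6!
= 7529536 * 8.3153e-07 / 720
= 0.0087

0.0087


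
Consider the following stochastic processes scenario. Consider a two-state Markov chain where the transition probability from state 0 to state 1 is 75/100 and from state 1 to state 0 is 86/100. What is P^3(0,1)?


Computing P^3 by matrix multiplication.
P = [[0.2500, 0.7500], [0.8600, 0.1400]]
After raising P to the power 3:
P^3(0,1) = 0.5716

0.5716


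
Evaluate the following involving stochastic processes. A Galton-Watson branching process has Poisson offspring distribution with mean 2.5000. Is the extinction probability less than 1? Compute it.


Since mu = 2.5000 > 1, extinction prob q < 1.
Solve s = exp(mu*(s-1)) iteratively.
q = 0.1074

0.1074


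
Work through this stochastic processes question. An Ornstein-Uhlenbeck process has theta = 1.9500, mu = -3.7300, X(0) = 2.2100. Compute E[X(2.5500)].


E[X(t)] = mu + (X(0) - mu)*exp(-theta*t)
= -3.7300 + (2.2100 - -3.7300)*exp(-1.9500*2.5500)
= -3.7300 + 5.9400 * 0.0069
= -3.6889

-3.6889


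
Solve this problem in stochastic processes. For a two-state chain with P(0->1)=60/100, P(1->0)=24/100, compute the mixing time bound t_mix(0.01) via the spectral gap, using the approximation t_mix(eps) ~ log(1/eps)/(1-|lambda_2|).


lambda_2 = |1 - p01 - p10| = |1 - 0.6000 - 0.2400| = 0.1600
t_mix ~ log(1/eps)/(1 - |lambda_2|)
= log(100)/(1 - 0.1600) = 4.6052/0.8400
= 5.4823

5.4823


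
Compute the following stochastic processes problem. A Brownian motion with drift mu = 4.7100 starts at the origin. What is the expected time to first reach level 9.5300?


Expected first passage time = a/mu
= 9.5300/4.7100
= 2.0234

2.0234


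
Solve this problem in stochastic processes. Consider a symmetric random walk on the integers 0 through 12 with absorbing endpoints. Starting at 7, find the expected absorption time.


For symmetric RW on 0,...,N with absorbing barriers, E(i) = i*(N-i)
E(7) = 7 * 5 = 35

35


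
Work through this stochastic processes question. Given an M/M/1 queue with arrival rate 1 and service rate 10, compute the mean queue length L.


rho = 1/10 = 0.1000
L = rho/(1-rho)
= 0.1000/0.9000
= 0.1111

0.1111


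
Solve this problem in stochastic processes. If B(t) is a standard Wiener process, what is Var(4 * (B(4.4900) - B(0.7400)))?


Var(alpha*(B(t)-B(s))) = alpha^2 * (t-s)
= 4^2 * (4.4900 - 0.7400)
= 16 * 3.7500
= 60.0000

60.0000


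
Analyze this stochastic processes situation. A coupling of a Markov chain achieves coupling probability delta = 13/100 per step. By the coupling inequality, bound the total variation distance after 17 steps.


TV distance bound <= (1-delta)^n
= (1 - 0.1300)^17
= 0.8700^17
= 0.0937

0.0937


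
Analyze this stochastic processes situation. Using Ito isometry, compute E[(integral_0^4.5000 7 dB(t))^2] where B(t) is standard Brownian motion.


By Ito isometry: E[(int f dB)^2] = int f^2 dt
= 7^2 * 4.5000
= 49 * 4.5000 = 220.5000

220.5000


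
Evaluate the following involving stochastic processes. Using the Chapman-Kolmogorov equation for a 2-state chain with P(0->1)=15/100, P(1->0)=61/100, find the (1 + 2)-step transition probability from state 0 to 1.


P^3 = P^1 * P^2
Computing via matrix multiplication of the transition matrix.
Entry (0,1) of P^3 = 0.1946

0.1946


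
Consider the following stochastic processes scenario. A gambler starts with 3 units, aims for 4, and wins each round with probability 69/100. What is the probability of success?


Gambler's ruin formula:
r = q/p = 0.3100/0.6900 = 0.4493
P(win) = (1 - r^i)/(1 - r^N)
= (1 - 0.4493^3)/(1 - 0.4493^4)
= 0.9479

0.9479


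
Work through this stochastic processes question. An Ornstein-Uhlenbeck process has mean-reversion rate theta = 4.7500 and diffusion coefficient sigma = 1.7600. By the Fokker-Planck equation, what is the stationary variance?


Stationary variance = sigma^2 / (2*theta)
= 1.7600^2 / (2*4.7500)
= 3.0976 / 9.5000
= 0.3261

0.3261


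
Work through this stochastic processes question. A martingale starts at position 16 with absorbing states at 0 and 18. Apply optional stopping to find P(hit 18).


By optional stopping theorem: E(M at tau) = M(0) = 16
P(hit 18)*18 + P(hit 0)*0 = 16
P(hit 18) = (16 - 0)/(18 - 0) = 8/9 = 0.8889

0.8889


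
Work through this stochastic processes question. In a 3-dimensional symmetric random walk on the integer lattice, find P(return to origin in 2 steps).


P(return in 2 steps) = P(reverse first step) = 1/(2d)
= 1/6
= 0.1667

0.1667


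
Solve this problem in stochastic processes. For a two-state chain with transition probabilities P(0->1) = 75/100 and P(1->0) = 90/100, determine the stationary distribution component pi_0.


Stationary distribution: pi_0 = p10/(p01+p10), pi_1 = p01/(p01+p10)
p01 = 0.7500, p10 = 0.9000
pi_0 = 0.5455

0.5455


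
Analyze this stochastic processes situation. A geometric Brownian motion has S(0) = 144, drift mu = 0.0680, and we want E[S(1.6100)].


E[S(t)] = S(0) * exp(mu * t)
= 144 * exp(0.0680 * 1.6100)
= 144 * 1.1157
= 160.6605

160.6605


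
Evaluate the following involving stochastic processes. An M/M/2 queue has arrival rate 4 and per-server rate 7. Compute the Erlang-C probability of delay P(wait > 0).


a = lambda/mu = 0.5714
rho = a/c = 0.2857
Erlang-C formula applied:
C(c,a) = 0.1270

0.1270


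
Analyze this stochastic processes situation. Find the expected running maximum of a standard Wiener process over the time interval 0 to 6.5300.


E(max B(s)) = sqrt(2t/pi)
= sqrt(2*6.5300/pi)
= sqrt(4.1571)
= 2.0389

2.0389


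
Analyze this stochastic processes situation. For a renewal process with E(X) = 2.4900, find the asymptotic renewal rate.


Long-run renewal rate = 1/E(X)
= 1/2.4900
= 0.4016

0.4016


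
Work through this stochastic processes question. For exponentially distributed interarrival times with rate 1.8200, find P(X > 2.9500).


P(X > t) = exp(-lambda * t)
= exp(-1.8200 * 2.9500)
= exp(-5.3690) = 0.0047

0.0047


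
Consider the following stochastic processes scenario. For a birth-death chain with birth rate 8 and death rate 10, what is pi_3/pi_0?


For birth-death process, pi_n/pi_0 = (lambda/mu)^n
= (8/10)^3
= 0.5120

0.5120


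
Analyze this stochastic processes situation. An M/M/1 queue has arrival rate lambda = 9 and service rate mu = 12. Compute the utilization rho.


rho = lambda/mu
= 9/12
= 0.7500

0.7500


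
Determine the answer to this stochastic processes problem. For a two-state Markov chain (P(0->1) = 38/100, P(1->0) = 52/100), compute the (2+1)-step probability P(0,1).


P^3 = P^2 * P^1
Computing via matrix multiplication of the transition matrix.
Entry (0,1) of P^3 = 0.4218

0.4218


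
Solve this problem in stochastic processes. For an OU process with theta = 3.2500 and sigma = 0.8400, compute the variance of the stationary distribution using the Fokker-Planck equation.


Stationary variance = sigma^2 / (2*theta)
= 0.8400^2 / (2*3.2500)
= 0.7056 / 6.5000
= 0.1086

0.1086


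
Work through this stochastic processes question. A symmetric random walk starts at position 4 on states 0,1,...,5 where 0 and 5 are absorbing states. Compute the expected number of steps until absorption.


For symmetric RW on 0,...,N with absorbing barriers, E(i) = i*(N-i)
E(4) = 4 * 1 = 4

4


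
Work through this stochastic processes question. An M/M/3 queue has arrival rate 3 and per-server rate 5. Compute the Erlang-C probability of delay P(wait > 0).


a = lambda/mu = 0.6000
rho = a/c = 0.2000
Erlang-C formula applied:
C(c,a) = 0.0247

0.0247


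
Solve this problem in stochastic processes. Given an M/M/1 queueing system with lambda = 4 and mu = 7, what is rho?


rho = lambda/mu
= 4/7
= 0.5714

0.5714


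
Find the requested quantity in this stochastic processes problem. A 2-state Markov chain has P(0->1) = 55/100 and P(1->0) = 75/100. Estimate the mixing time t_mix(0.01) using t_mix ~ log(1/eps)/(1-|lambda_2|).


lambda_2 = |1 - p01 - p10| = |1 - 0.5500 - 0.7500| = 0.3000
t_mix ~ log(1/eps)/(1 - |lambda_2|)
= log(100)/(1 - 0.3000) = 4.6052/0.7000
= 6.5788

6.5788


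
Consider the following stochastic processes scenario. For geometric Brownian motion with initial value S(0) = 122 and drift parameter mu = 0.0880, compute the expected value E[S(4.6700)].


E[S(t)] = S(0) * exp(mu * t)
= 122 * exp(0.0880 * 4.6700)
= 122 * 1.5083
= 184.0083

184.0083


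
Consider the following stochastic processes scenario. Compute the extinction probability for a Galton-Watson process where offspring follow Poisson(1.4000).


Since mu = 1.4000 > 1, extinction prob q < 1.
Solve s = exp(mu*(s-1)) iteratively.
q = 0.4890

0.4890


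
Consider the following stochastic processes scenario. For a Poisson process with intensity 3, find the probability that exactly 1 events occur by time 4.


P(N(t)=k) = (lambda*t)^k * exp(-lambda*t) / k!
lambda*t = 12
= 12^1 * exp(-12) / 1!
= 12 * 6.1442e-06 / 1
= 7.3731e-05

7.3731e-05


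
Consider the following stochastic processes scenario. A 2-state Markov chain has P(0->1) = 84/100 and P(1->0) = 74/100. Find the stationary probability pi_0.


Stationary distribution: pi_0 = p10/(p01+p10), pi_1 = p01/(p01+p10)
p01 = 0.8400, p10 = 0.7400
pi_0 = 0.4684

0.4684


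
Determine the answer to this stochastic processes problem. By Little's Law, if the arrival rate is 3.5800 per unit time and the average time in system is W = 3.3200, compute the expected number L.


Little's Law: L = lambda * W
= 3.5800 * 3.3200
= 11.8856

11.8856


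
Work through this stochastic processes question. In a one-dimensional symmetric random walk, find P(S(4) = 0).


P(S(4) = 0) = C(4,2) / 4^2
= 6 / 16
= 0.3750

0.3750


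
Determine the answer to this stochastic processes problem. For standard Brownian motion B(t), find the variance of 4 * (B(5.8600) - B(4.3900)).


Var(alpha*(B(t)-B(s))) = alpha^2 * (t-s)
= 4^2 * (5.8600 - 4.3900)
= 16 * 1.4700
= 23.5200

23.5200


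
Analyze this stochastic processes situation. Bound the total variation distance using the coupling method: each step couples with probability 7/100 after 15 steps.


TV distance bound <= (1-delta)^n
= (1 - 0.0700)^15
= 0.9300^15
= 0.3367

0.3367


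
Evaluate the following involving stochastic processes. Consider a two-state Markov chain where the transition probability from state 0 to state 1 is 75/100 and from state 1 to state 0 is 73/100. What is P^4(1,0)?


Computing P^4 by matrix multiplication.
P = [[0.2500, 0.7500], [0.7300, 0.2700]]
After raising P to the power 4:
P^4(1,0) = 0.4671

0.4671


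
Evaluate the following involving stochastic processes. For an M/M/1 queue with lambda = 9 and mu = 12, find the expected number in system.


rho = 9/12 = 0.7500
L = rho/(1-rho)
= 0.7500/0.2500
= 3.0000

3.0000


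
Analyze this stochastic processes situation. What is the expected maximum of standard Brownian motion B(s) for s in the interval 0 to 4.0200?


E(max B(s)) = sqrt(2t/pi)
= sqrt(2*4.0200/pi)
= sqrt(2.5592)
= 1.5998

1.5998


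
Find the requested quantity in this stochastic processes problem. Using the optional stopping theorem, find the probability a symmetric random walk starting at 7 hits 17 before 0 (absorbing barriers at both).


By optional stopping theorem: E(M at tau) = M(0) = 7
P(hit 17)*17 + P(hit 0)*0 = 7
P(hit 17) = (7 - 0)/(17 - 0) = 7/17 = 0.4118

0.4118


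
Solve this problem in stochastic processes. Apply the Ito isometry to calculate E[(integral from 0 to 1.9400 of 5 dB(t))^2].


By Ito isometry: E[(int f dB)^2] = int f^2 dt
= 5^2 * 1.9400
= 25 * 1.9400 = 48.5000

48.5000


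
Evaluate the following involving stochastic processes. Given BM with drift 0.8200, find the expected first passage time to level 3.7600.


Expected first passage time = a/mu
= 3.7600/0.8200
= 4.5854

4.5854


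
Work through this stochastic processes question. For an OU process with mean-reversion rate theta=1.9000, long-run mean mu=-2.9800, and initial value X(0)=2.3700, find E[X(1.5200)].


E[X(t)] = mu + (X(0) - mu)*exp(-theta*t)
= -2.9800 + (2.3700 - -2.9800)*exp(-1.9000*1.5200)
= -2.9800 + 5.3500 * 0.0557
= -2.6821

-2.6821


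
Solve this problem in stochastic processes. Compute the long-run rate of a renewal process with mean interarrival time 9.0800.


Long-run renewal rate = 1/E(X)
= 1/9.0800
= 0.1101

0.1101


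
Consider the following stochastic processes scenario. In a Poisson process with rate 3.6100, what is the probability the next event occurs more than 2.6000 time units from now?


P(X > t) = exp(-lambda * t)
= exp(-3.6100 * 2.6000)
= exp(-9.3860) = 8.3890e-05

8.3890e-05


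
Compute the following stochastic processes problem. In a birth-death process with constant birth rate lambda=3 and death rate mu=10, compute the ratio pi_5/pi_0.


For birth-death process, pi_n/pi_0 = (lambda/mu)^n
= (3/10)^5
= 0.0024

0.0024


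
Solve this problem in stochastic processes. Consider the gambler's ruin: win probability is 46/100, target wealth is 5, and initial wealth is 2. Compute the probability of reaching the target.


Gambler's ruin formula:
r = q/p = 0.5400/0.4600 = 1.1739
P(win) = (1 - r^i)/(1 - r^N)
= (1 - 1.1739^2)/(1 - 1.1739^5)
= 0.3075

0.3075


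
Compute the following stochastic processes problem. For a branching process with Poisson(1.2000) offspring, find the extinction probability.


Since mu = 1.2000 > 1, extinction prob q < 1.
Solve s = exp(mu*(s-1)) iteratively.
q = 0.6863

0.6863


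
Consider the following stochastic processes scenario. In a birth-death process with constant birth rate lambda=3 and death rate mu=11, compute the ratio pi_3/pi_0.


For birth-death process, pi_n/pi_0 = (lambda/mu)^n
= (3/11)^3
= 0.0203

0.0203


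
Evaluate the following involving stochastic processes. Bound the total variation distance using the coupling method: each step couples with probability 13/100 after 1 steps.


TV distance bound <= (1-delta)^n
= (1 - 0.1300)^1
= 0.8700^1
= 0.8700

0.8700


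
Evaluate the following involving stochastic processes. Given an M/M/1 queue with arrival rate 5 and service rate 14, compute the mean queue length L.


rho = 5/14 = 0.3571
L = rho/(1-rho)
= 0.3571/0.6429
= 0.5556

0.5556


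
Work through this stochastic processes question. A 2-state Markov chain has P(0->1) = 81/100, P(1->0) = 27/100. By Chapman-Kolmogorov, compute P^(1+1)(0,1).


P^2 = P^1 * P^1
Computing via matrix multiplication of the transition matrix.
Entry (0,1) of P^2 = 0.7452

0.7452


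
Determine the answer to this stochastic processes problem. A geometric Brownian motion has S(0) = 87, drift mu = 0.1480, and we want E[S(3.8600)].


E[S(t)] = S(0) * exp(mu * t)
= 87 * exp(0.1480 * 3.8600)
= 87 * 1.7705
= 154.0363

154.0363


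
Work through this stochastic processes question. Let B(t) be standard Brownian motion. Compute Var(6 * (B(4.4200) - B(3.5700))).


Var(alpha*(B(t)-B(s))) = alpha^2 * (t-s)
= 6^2 * (4.4200 - 3.5700)
= 36 * 0.8500
= 30.6000

30.6000


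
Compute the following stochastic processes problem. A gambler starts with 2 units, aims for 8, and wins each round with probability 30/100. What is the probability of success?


Gambler's ruin formula:
r = q/p = 0.7000/0.3000 = 2.3333
P(win) = (1 - r^i)/(1 - r^N)
= (1 - 2.3333^2)/(1 - 2.3333^8)
= 0.0051

0.0051


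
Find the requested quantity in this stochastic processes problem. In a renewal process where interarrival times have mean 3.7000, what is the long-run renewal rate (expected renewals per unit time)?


Long-run renewal rate = 1/E(X)
= 1/3.7000
= 0.2703

0.2703


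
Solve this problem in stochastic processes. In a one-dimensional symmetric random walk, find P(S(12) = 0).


P(S(12) = 0) = C(12,6) / 4^6
= 924 / 4096
= 0.2256

0.2256


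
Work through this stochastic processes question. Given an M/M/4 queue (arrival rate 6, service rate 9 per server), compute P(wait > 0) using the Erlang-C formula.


a = lambda/mu = 0.6667
rho = a/c = 0.1667
Erlang-C formula applied:
C(c,a) = 0.0051

0.0051


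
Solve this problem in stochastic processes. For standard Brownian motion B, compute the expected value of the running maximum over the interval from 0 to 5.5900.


E(max B(s)) = sqrt(2t/pi)
= sqrt(2*5.5900/pi)
= sqrt(3.5587)
= 1.8865

1.8865


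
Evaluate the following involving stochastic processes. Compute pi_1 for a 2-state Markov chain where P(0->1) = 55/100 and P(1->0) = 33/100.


Stationary distribution: pi_0 = p10/(p01+p10), pi_1 = p01/(p01+p10)
p01 = 0.5500, p10 = 0.3300
pi_1 = 0.6250

0.6250


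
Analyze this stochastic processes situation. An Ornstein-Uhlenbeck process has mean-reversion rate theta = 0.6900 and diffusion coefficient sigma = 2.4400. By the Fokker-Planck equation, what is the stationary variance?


Stationary variance = sigma^2 / (2*theta)
= 2.4400^2 / (2*0.6900)
= 5.9536 / 1.3800
= 4.3142

4.3142


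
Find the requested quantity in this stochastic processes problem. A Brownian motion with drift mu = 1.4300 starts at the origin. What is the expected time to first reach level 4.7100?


Expected first passage time = a/mu
= 4.7100/1.4300
= 3.2937

3.2937


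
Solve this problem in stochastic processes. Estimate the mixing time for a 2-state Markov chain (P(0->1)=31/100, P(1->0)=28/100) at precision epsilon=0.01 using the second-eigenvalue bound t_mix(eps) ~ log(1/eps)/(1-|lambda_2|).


lambda_2 = |1 - p01 - p10| = |1 - 0.3100 - 0.2800| = 0.4100
t_mix ~ log(1/eps)/(1 - |lambda_2|)
= log(100)/(1 - 0.4100) = 4.6052/0.5900
= 7.8054

7.8054


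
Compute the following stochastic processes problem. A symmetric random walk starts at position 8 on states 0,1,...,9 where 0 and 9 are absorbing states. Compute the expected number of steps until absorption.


For symmetric RW on 0,...,N with absorbing barriers, E(i) = i*(N-i)
E(8) = 8 * 1 = 8

8


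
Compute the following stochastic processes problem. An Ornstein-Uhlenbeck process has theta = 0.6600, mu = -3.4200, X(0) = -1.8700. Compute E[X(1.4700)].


E[X(t)] = mu + (X(0) - mu)*exp(-theta*t)
= -3.4200 + (-1.8700 - -3.4200)*exp(-0.6600*1.4700)
= -3.4200 + 1.5500 * 0.3790
= -2.8325

-2.8325


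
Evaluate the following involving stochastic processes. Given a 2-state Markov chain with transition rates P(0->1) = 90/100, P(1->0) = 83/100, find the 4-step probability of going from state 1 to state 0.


Computing P^4 by matrix multiplication.
P = [[0.1000, 0.9000], [0.8300, 0.1700]]
After raising P to the power 4:
P^4(1,0) = 0.3435

0.3435


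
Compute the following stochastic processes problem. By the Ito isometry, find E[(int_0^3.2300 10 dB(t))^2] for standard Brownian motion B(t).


By Ito isometry: E[(int f dB)^2] = int f^2 dt
= 10^2 * 3.2300
= 100 * 3.2300 = 323.0000

323.0000


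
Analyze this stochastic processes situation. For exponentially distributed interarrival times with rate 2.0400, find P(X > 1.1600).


P(X > t) = exp(-lambda * t)
= exp(-2.0400 * 1.1600)
= exp(-2.3664) = 0.0938

0.0938


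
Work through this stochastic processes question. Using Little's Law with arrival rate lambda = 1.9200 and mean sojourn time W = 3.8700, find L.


Little's Law: L = lambda * W
= 1.9200 * 3.8700
= 7.4304

7.4304


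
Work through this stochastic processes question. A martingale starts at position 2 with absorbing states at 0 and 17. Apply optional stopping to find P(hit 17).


By optional stopping theorem: E(M at tau) = M(0) = 2
P(hit 17)*17 + P(hit 0)*0 = 2
P(hit 17) = (2 - 0)/(17 - 0) = 2/17 = 0.1176

0.1176


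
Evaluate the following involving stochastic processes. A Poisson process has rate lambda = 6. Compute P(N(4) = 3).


P(N(t)=k) = (lambda*t)^k * exp(-lambda*t) / k!
lambda*t = 24
= 24^3 * exp(-24) / 3!
= 13824 * 3.7751e-11 / 6
= 8.6979e-08

8.6979e-08


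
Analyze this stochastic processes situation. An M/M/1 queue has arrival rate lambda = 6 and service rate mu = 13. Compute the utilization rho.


rho = lambda/mu
= 6/13
= 0.4615

0.4615


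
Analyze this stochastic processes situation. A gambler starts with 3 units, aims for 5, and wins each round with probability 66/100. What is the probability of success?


Gambler's ruin formula:
r = q/p = 0.3400/0.6600 = 0.5152
P(win) = (1 - r^i)/(1 - r^N)
= (1 - 0.5152^3)/(1 - 0.5152^5)
= 0.8958

0.8958


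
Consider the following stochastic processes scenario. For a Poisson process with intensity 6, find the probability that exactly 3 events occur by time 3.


P(N(t)=k) = (lambda*t)^k * exp(-lambda*t) / k!
lambda*t = 18
= 18^3 * exp(-18) / 3!
= 5832 * 1.5230e-08 / 6
= 1.4804e-05

1.4804e-05


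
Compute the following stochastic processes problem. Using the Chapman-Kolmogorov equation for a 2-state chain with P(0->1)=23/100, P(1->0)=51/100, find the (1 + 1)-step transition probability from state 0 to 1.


P^2 = P^1 * P^1
Computing via matrix multiplication of the transition matrix.
Entry (0,1) of P^2 = 0.2898

0.2898


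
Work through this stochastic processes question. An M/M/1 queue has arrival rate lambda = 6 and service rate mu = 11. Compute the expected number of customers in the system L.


rho = 6/11 = 0.5455
L = rho/(1-rho)
= 0.5455/0.4545
= 1.2000

1.2000


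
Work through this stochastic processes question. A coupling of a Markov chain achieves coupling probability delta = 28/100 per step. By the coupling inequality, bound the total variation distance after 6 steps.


TV distance bound <= (1-delta)^n
= (1 - 0.2800)^6
= 0.7200^6
= 0.1393

0.1393


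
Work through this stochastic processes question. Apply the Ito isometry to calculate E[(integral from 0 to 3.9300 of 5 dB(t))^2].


By Ito isometry: E[(int f dB)^2] = int f^2 dt
= 5^2 * 3.9300
= 25 * 3.9300 = 98.2500

98.2500


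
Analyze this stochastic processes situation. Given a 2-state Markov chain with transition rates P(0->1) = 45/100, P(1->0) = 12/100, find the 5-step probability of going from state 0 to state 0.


Computing P^5 by matrix multiplication.
P = [[0.5500, 0.4500], [0.1200, 0.8800]]
After raising P to the power 5:
P^5(0,0) = 0.2221

0.2221


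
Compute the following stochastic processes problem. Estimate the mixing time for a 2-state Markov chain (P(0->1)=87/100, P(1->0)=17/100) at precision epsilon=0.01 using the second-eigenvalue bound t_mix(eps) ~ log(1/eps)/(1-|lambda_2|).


lambda_2 = |1 - p01 - p10| = |1 - 0.8700 - 0.1700| = 0.0400
t_mix ~ log(1/eps)/(1 - |lambda_2|)
= log(100)/(1 - 0.0400) = 4.6052/0.9600
= 4.7971

4.7971


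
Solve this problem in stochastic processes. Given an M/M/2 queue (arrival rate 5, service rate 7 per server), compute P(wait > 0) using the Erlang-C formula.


a = lambda/mu = 0.7143
rho = a/c = 0.3571
Erlang-C formula applied:
C(c,a) = 0.1880

0.1880


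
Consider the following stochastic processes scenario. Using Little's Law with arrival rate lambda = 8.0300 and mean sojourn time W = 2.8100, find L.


Little's Law: L = lambda * W
= 8.0300 * 2.8100
= 22.5643

22.5643


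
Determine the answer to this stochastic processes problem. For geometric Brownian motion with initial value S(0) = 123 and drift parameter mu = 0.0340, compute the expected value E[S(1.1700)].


E[S(t)] = S(0) * exp(mu * t)
= 123 * exp(0.0340 * 1.1700)
= 123 * 1.0406
= 127.9916

127.9916


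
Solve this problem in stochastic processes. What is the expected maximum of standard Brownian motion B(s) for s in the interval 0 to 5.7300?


E(max B(s)) = sqrt(2t/pi)
= sqrt(2*5.7300/pi)
= sqrt(3.6478)
= 1.9099

1.9099


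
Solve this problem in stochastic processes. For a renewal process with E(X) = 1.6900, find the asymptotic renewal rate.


Long-run renewal rate = 1/E(X)
= 1/1.6900
= 0.5917

0.5917


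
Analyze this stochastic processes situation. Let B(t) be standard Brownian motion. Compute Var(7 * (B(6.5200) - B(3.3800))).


Var(alpha*(B(t)-B(s))) = alpha^2 * (t-s)
= 7^2 * (6.5200 - 3.3800)
= 49 * 3.1400
= 153.8600

153.8600


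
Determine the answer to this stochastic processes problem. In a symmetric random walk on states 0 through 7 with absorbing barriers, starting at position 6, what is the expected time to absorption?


For symmetric RW on 0,...,N with absorbing barriers, E(i) = i*(N-i)
E(6) = 6 * 1 = 6

6


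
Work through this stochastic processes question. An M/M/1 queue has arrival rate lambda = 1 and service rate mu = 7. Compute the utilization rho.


rho = lambda/mu
= 1/7
= 0.1429

0.1429


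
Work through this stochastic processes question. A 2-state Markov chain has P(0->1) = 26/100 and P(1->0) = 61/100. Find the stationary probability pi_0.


Stationary distribution: pi_0 = p10/(p01+p10), pi_1 = p01/(p01+p10)
p01 = 0.2600, p10 = 0.6100
pi_0 = 0.7011

0.7011


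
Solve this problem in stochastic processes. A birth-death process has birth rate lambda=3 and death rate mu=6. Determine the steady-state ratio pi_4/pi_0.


For birth-death process, pi_n/pi_0 = (lambda/mu)^n
= (3/6)^4
= 0.0625

0.0625


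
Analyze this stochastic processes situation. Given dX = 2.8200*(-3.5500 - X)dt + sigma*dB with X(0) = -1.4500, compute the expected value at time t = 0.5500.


E[X(t)] = mu + (X(0) - mu)*exp(-theta*t)
= -3.5500 + (-1.4500 - -3.5500)*exp(-2.8200*0.5500)
= -3.5500 + 2.1000 * 0.2120
= -3.1047

-3.1047


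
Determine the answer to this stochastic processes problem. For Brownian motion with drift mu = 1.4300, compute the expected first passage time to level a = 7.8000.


Expected first passage time = a/mu
= 7.8000/1.4300
= 5.4545

5.4545


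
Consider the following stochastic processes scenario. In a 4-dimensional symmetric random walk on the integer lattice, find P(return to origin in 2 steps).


P(return in 2 steps) = P(reverse first step) = 1/(2d)
= 1/8
= 0.1250

0.1250


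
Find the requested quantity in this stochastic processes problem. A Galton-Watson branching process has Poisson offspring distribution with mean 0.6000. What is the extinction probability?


Since mu = 0.6000 <= 1, extinction probability = 1.

1.0000


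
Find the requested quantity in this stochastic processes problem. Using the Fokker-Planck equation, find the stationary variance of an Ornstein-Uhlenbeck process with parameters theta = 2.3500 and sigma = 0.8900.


Stationary variance = sigma^2 / (2*theta)
= 0.8900^2 / (2*2.3500)
= 0.7921 / 4.7000
= 0.1685

0.1685


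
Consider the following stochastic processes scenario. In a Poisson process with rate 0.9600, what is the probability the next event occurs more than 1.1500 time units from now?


P(X > t) = exp(-lambda * t)
= exp(-0.9600 * 1.1500)
= exp(-1.1040) = 0.3315

0.3315


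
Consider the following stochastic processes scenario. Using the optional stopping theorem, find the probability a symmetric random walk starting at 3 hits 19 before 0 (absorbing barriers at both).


By optional stopping theorem: E(M at tau) = M(0) = 3
P(hit 19)*19 + P(hit 0)*0 = 3
P(hit 19) = (3 - 0)/(19 - 0) = 3/19 = 0.1579

0.1579


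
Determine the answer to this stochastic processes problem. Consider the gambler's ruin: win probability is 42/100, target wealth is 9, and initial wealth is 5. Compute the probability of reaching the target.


Gambler's ruin formula:
r = q/p = 0.5800/0.4200 = 1.3810
P(win) = (1 - r^i)/(1 - r^N)
= (1 - 1.3810^5)/(1 - 1.3810^9)
= 0.2330

0.2330


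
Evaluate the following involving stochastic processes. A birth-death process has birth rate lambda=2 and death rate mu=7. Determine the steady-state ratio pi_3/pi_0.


For birth-death process, pi_n/pi_0 = (lambda/mu)^n
= (2/7)^3
= 0.0233

0.0233


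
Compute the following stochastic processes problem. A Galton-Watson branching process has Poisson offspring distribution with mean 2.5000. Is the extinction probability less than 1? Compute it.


Since mu = 2.5000 > 1, extinction prob q < 1.
Solve s = exp(mu*(s-1)) iteratively.
q = 0.1074

0.1074


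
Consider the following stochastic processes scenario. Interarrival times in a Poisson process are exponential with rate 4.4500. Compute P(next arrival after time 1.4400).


P(X > t) = exp(-lambda * t)
= exp(-4.4500 * 1.4400)
= exp(-6.4080) = 0.0016

0.0016


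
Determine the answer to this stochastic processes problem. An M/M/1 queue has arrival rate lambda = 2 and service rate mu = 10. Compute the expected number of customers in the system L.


rho = 2/10 = 0.2000
L = rho/(1-rho)
= 0.2000/0.8000
= 0.2500

0.2500


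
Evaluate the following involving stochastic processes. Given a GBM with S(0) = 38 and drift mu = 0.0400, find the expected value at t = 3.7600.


E[S(t)] = S(0) * exp(mu * t)
= 38 * exp(0.0400 * 3.7600)
= 38 * 1.1623
= 44.1674

44.1674
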